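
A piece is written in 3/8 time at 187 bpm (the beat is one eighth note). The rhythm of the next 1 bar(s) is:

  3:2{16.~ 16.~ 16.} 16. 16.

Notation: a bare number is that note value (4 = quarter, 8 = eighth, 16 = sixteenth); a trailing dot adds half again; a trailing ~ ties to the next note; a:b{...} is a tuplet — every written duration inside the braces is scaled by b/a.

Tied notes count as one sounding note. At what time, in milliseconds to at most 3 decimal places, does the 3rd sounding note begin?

note 3 onset = 9/4b = 721.925ms

1. 0.0ms @ 0 + 481.283ms (3/2)
2. 481.283ms @ 3/2 + 240.642ms (3/4)
3. 721.925ms @ 9/4 + 240.642ms (3/4)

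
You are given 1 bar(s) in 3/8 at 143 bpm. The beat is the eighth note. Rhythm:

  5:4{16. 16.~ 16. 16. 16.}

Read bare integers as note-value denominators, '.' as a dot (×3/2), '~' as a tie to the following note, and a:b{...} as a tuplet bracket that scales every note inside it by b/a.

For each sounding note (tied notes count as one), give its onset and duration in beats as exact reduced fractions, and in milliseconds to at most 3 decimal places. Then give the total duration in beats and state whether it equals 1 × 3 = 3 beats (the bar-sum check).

1) 0.0ms=0b +251.748ms=3/5b
2) 251.748ms=3/5b +503.497ms=6/5b
3) 755.245ms=9/5b +251.748ms=3/5b
4) 1006.993ms=12/5b +251.748ms=3/5b
Σ=3b of 3 (143bpm 3/8) — PASS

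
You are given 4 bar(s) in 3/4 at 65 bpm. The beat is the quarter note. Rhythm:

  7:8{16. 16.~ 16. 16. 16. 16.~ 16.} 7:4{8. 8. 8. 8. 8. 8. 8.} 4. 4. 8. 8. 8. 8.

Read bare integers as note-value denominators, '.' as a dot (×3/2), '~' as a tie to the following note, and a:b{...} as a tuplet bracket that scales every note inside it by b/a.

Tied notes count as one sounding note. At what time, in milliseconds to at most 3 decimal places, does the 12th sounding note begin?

note 12 onset = 39/7b = 5142.857ms

1. 0.0ms @ 0 + 395.604ms (3/7)
2. 395.604ms @ 3/7 + 791.209ms (6/7)
3. 1186.813ms @ 9/7 + 395.604ms (3/7)
4. 1582.418ms @ 12/7 + 395.604ms (3/7)
5. 1978.022ms @ 15/7 + 791.209ms (6/7)
6. 2769.231ms @ 3 + 395.604ms (3/7)
7. 3164.835ms @ 24/7 + 395.604ms (3/7)
8. 3560.44ms @ 27/7 + 395.604ms (3/7)
9. 3956.044ms @ 30/7 + 395.604ms (3/7)
10. 4351.648ms @ 33/7 + 395.604ms (3/7)
11. 4747.253ms @ 36/7 + 395.604ms (3/7)
12. 5142.857ms @ 39/7 + 395.604ms (3/7)
13. 5538.462ms @ 6 + 1384.615ms (3/2)
14. 6923.077ms @ 15/2 + 1384.615ms (3/2)
15. 8307.692ms @ 9 + 692.308ms (3/4)
16. 9000.0ms @ 39/4 + 692.308ms (3/4)
17. 9692.308ms @ 21/2 + 692.308ms (3/4)
18. 10384.615ms @ 45/4 + 692.308ms (3/4)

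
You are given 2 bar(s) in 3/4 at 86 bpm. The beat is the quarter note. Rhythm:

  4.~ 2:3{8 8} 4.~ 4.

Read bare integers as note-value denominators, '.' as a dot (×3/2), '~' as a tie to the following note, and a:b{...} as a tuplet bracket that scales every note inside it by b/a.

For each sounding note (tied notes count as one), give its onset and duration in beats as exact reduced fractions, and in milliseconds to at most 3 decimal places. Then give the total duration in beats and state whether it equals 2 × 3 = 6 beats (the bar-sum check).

1) 0.0ms=0b +1569.767ms=9/4b
2) 1569.767ms=9/4b +523.256ms=3/4b
3) 2093.023ms=3b +2093.023ms=3b
Σ=6b of 6 (86bpm 3/4) — PASS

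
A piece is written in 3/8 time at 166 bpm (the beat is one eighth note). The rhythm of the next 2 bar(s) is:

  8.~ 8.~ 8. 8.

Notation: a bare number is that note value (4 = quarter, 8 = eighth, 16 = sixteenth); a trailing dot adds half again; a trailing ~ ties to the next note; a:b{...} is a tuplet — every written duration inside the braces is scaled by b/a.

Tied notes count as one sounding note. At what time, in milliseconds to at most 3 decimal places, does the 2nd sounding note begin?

1. 0.0ms @ 0 + 1626.506ms (9/2)
2. 1626.506ms @ 9/2 + 542.169ms (3/2)

note 2 onset = 9/2b = 1626.506ms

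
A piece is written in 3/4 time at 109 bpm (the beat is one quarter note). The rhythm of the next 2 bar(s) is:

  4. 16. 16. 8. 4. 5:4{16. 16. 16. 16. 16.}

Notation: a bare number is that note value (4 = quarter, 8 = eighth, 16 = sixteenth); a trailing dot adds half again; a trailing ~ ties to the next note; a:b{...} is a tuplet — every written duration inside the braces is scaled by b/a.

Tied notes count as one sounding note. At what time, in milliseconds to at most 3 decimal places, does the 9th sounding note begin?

note 9 onset = 27/5b = 2972.477ms

1. 0.0ms @ 0 + 825.688ms (3/2)
2. 825.688ms @ 3/2 + 206.422ms (3/8)
3. 1032.11ms @ 15/8 + 206.422ms (3/8)
4. 1238.532ms @ 9/4 + 412.844ms (3/4)
5. 1651.376ms @ 3 + 825.688ms (3/2)
6. 2477.064ms @ 9/2 + 165.138ms (3/10)
7. 2642.202ms @ 24/5 + 165.138ms (3/10)
8. 2807.339ms @ 51/10 + 165.138ms (3/10)
9. 2972.477ms @ 27/5 + 165.138ms (3/10)
10. 3137.615ms @ 57/10 + 165.138ms (3/10)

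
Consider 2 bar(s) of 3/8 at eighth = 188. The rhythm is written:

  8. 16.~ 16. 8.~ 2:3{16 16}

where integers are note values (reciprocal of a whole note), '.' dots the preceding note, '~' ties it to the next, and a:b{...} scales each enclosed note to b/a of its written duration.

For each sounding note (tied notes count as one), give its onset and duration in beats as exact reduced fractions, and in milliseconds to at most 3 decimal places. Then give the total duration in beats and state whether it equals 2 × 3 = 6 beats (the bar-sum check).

1) 0.0ms=0b +478.723ms=3/2b
2) 478.723ms=3/2b +478.723ms=3/2b
3) 957.447ms=3b +718.085ms=9/4b
4) 1675.532ms=21/4b +239.362ms=3/4b
Σ=6b of 6 (188bpm 3/8) — PASS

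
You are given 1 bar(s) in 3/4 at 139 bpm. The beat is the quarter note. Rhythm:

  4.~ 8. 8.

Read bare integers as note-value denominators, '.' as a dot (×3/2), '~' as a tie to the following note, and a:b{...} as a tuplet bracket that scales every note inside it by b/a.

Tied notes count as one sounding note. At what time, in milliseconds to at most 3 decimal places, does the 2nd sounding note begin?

1. 0.0ms @ 0 + 971.223ms (9/4)
2. 971.223ms @ 9/4 + 323.741ms (3/4)

note 2 onset = 9/4b = 971.223ms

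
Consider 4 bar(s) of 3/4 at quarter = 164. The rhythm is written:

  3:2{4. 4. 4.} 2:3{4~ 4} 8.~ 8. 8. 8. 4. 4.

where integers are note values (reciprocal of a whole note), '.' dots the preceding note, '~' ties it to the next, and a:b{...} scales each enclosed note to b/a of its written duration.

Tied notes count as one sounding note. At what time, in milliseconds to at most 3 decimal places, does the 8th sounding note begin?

1. 0.0ms @ 0 + 365.854ms (1)
2. 365.854ms @ 1 + 365.854ms (1)
3. 731.707ms @ 2 + 365.854ms (1)
4. 1097.561ms @ 3 + 1097.561ms (3)
5. 2195.122ms @ 6 + 548.78ms (3/2)
6. 2743.902ms @ 15/2 + 274.39ms (3/4)
7. 3018.293ms @ 33/4 + 274.39ms (3/4)
8. 3292.683ms @ 9 + 548.78ms (3/2)
9. 3841.463ms @ 21/2 + 548.78ms (3/2)

note 8 onset = 9b = 3292.683ms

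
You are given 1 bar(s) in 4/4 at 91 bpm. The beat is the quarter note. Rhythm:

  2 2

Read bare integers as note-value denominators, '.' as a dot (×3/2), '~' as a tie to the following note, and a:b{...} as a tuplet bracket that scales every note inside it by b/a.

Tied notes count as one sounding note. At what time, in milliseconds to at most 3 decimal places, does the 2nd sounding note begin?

note 2 onset = 2b = 1318.681ms

1. 0.0ms @ 0 + 1318.681ms (2)
2. 1318.681ms @ 2 + 1318.681ms (2)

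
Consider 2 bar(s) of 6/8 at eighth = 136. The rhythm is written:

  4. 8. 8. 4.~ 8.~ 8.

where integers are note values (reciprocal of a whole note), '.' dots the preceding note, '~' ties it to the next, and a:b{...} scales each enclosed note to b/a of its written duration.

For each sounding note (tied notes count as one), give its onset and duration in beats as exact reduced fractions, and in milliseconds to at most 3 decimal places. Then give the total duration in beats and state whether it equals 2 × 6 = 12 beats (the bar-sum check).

1) 0.0ms=0b +1323.529ms=3b
2) 1323.529ms=3b +661.765ms=3/2b
3) 1985.294ms=9/2b +661.765ms=3/2b
4) 2647.059ms=6b +2647.059ms=6b
Σ=12b of 12 (136bpm 6/8) — PASS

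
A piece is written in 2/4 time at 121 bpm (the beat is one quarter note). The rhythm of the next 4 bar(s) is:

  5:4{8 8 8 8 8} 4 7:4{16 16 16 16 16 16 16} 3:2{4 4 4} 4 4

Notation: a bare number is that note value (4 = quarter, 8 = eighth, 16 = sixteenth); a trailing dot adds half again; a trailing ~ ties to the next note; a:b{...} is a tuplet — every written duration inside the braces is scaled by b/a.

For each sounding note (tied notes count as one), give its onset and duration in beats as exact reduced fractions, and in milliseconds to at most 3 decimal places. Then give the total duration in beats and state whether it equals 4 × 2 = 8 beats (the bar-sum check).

1) 0.0ms=0b +198.347ms=2/5b
2) 198.347ms=2/5b +198.347ms=2/5b
3) 396.694ms=4/5b +198.347ms=2/5b
4) 595.041ms=6/5b +198.347ms=2/5b
5) 793.388ms=8/5b +198.347ms=2/5b
6) 991.736ms=2b +495.868ms=1b
7) 1487.603ms=3b +70.838ms=1/7b
8) 1558.442ms=22/7b +70.838ms=1/7b
9) 1629.28ms=23/7b +70.838ms=1/7b
10) 1700.118ms=24/7b +70.838ms=1/7b
11) 1770.956ms=25/7b +70.838ms=1/7b
12) 1841.795ms=26/7b +70.838ms=1/7b
13) 1912.633ms=27/7b +70.838ms=1/7b
14) 1983.471ms=4b +330.579ms=2/3b
15) 2314.05ms=14/3b +330.579ms=2/3b
16) 2644.628ms=16/3b +330.579ms=2/3b
17) 2975.207ms=6b +495.868ms=1b
18) 3471.074ms=7b +495.868ms=1b
Σ=8b of 8 (121bpm 2/4) — PASS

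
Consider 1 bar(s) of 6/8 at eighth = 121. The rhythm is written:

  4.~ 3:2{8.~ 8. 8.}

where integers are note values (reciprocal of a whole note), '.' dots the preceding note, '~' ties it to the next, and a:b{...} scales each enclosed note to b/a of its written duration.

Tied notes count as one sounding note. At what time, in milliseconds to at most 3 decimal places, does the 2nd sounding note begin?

1. 0.0ms @ 0 + 2479.339ms (5)
2. 2479.339ms @ 5 + 495.868ms (1)

note 2 onset = 5b = 2479.339ms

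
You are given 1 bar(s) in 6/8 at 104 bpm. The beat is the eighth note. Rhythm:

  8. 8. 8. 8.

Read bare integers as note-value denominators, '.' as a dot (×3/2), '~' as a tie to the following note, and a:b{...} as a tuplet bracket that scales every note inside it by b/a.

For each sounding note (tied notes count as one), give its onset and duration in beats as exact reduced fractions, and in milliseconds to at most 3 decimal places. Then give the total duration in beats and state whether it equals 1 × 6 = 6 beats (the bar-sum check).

1) 0.0ms=0b +865.385ms=3/2b
2) 865.385ms=3/2b +865.385ms=3/2b
3) 1730.769ms=3b +865.385ms=3/2b
4) 2596.154ms=9/2b +865.385ms=3/2b
Σ=6b of 6 (104bpm 6/8) — PASS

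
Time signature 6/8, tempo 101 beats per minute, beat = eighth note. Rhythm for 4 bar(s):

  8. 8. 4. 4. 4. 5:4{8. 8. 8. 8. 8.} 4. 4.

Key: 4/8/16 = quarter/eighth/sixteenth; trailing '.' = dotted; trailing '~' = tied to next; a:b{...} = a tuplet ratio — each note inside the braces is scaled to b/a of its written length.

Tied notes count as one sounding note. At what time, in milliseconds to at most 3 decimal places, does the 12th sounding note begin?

1. 0.0ms @ 0 + 891.089ms (3/2)
2. 891.089ms @ 3/2 + 891.089ms (3/2)
3. 1782.178ms @ 3 + 1782.178ms (3)
4. 3564.356ms @ 6 + 1782.178ms (3)
5. 5346.535ms @ 9 + 1782.178ms (3)
6. 7128.713ms @ 12 + 712.871ms (6/5)
7. 7841.584ms @ 66/5 + 712.871ms (6/5)
8. 8554.455ms @ 72/5 + 712.871ms (6/5)
9. 9267.327ms @ 78/5 + 712.871ms (6/5)
10. 9980.198ms @ 84/5 + 712.871ms (6/5)
11. 10693.069ms @ 18 + 1782.178ms (3)
12. 12475.248ms @ 21 + 1782.178ms (3)

note 12 onset = 21b = 12475.248ms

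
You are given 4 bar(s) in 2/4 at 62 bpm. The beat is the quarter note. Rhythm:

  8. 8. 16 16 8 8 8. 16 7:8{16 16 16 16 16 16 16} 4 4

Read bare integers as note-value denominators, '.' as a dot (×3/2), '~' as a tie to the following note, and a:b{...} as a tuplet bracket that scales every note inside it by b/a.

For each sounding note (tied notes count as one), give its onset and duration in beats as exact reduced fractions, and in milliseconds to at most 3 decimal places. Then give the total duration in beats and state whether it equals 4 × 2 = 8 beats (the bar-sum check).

1) 0.0ms=0b +725.806ms=3/4b
2) 725.806ms=3/4b +725.806ms=3/4b
3) 1451.613ms=3/2b +241.935ms=1/4b
4) 1693.548ms=7/4b +241.935ms=1/4b
5) 1935.484ms=2b +483.871ms=1/2b
6) 2419.355ms=5/2b +483.871ms=1/2b
7) 2903.226ms=3b +725.806ms=3/4b
8) 3629.032ms=15/4b +241.935ms=1/4b
9) 3870.968ms=4b +276.498ms=2/7b
10) 4147.465ms=30/7b +276.498ms=2/7b
11) 4423.963ms=32/7b +276.498ms=2/7b
12) 4700.461ms=34/7b +276.498ms=2/7b
13) 4976.959ms=36/7b +276.498ms=2/7b
14) 5253.456ms=38/7b +276.498ms=2/7b
15) 5529.954ms=40/7b +276.498ms=2/7b
16) 5806.452ms=6b +967.742ms=1b
17) 6774.194ms=7b +967.742ms=1b
Σ=8b of 8 (62bpm 2/4) — PASS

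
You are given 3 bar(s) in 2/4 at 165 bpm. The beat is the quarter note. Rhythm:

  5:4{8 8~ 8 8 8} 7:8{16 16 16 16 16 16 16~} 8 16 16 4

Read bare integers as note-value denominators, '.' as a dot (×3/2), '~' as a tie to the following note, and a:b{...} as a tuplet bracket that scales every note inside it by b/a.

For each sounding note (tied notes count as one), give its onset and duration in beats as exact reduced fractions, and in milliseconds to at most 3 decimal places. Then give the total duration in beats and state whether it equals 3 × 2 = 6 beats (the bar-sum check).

1) 0.0ms=0b +145.455ms=2/5b
2) 145.455ms=2/5b +290.909ms=4/5b
3) 436.364ms=6/5b +145.455ms=2/5b
4) 581.818ms=8/5b +145.455ms=2/5b
5) 727.273ms=2b +103.896ms=2/7b
6) 831.169ms=16/7b +103.896ms=2/7b
7) 935.065ms=18/7b +103.896ms=2/7b
8) 1038.961ms=20/7b +103.896ms=2/7b
9) 1142.857ms=22/7b +103.896ms=2/7b
10) 1246.753ms=24/7b +103.896ms=2/7b
11) 1350.649ms=26/7b +285.714ms=11/14b
12) 1636.364ms=9/2b +90.909ms=1/4b
13) 1727.273ms=19/4b +90.909ms=1/4b
14) 1818.182ms=5b +363.636ms=1b
Σ=6b of 6 (165bpm 2/4) — PASS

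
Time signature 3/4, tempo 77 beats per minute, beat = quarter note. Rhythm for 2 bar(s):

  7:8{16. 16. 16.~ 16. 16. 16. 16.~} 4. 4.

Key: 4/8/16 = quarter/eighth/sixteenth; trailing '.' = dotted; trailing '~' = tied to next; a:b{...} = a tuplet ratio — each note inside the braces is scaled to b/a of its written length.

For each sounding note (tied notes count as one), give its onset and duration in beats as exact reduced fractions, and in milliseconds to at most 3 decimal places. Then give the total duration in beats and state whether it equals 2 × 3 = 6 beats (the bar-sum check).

1) 0.0ms=0b +333.952ms=3/7b
2) 333.952ms=3/7b +333.952ms=3/7b
3) 667.904ms=6/7b +667.904ms=6/7b
4) 1335.807ms=12/7b +333.952ms=3/7b
5) 1669.759ms=15/7b +333.952ms=3/7b
6) 2003.711ms=18/7b +1502.783ms=27/14b
7) 3506.494ms=9/2b +1168.831ms=3/2b
Σ=6b of 6 (77bpm 3/4) — PASS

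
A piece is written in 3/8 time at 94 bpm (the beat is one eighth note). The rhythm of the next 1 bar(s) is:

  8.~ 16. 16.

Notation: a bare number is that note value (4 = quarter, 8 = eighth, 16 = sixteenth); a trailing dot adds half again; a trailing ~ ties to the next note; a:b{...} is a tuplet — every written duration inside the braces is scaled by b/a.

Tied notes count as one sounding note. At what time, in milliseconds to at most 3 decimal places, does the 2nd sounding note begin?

note 2 onset = 9/4b = 1436.17ms

1. 0.0ms @ 0 + 1436.17ms (9/4)
2. 1436.17ms @ 9/4 + 478.723ms (3/4)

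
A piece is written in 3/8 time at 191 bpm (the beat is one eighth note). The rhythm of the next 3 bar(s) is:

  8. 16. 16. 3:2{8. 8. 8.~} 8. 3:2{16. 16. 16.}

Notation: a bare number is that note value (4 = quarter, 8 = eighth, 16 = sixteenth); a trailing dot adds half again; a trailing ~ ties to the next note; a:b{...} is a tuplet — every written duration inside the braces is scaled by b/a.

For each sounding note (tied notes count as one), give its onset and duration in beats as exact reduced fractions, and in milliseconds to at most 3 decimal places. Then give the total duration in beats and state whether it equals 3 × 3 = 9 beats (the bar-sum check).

1) 0.0ms=0b +471.204ms=3/2b
2) 471.204ms=3/2b +235.602ms=3/4b
3) 706.806ms=9/4b +235.602ms=3/4b
4) 942.408ms=3b +314.136ms=1b
5) 1256.545ms=4b +314.136ms=1b
6) 1570.681ms=5b +785.34ms=5/2b
7) 2356.021ms=15/2b +157.068ms=1/2b
8) 2513.089ms=8b +157.068ms=1/2b
9) 2670.157ms=17/2b +157.068ms=1/2b
Σ=9b of 9 (191bpm 3/8) — PASS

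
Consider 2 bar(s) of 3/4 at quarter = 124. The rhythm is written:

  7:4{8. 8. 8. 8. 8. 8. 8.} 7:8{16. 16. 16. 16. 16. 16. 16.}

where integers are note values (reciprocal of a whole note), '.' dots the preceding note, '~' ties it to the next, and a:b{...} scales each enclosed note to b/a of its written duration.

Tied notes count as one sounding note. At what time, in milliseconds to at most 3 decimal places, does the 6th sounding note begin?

1. 0.0ms @ 0 + 207.373ms (3/7)
2. 207.373ms @ 3/7 + 207.373ms (3/7)
3. 414.747ms @ 6/7 + 207.373ms (3/7)
4. 622.12ms @ 9/7 + 207.373ms (3/7)
5. 829.493ms @ 12/7 + 207.373ms (3/7)
6. 1036.866ms @ 15/7 + 207.373ms (3/7)
7. 1244.24ms @ 18/7 + 207.373ms (3/7)
8. 1451.613ms @ 3 + 207.373ms (3/7)
9. 1658.986ms @ 24/7 + 207.373ms (3/7)
10. 1866.359ms @ 27/7 + 207.373ms (3/7)
11. 2073.733ms @ 30/7 + 207.373ms (3/7)
12. 2281.106ms @ 33/7 + 207.373ms (3/7)
13. 2488.479ms @ 36/7 + 207.373ms (3/7)
14. 2695.853ms @ 39/7 + 207.373ms (3/7)

note 6 onset = 15/7b = 1036.866ms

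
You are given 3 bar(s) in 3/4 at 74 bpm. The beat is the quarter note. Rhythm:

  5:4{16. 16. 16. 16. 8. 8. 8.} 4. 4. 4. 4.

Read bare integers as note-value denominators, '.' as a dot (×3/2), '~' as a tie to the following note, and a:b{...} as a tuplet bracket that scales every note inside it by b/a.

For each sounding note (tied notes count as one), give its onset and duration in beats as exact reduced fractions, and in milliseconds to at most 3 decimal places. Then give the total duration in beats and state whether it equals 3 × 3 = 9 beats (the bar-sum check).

1) 0.0ms=0b +243.243ms=3/10b
2) 243.243ms=3/10b +243.243ms=3/10b
3) 486.486ms=3/5b +243.243ms=3/10b
4) 729.73ms=9/10b +243.243ms=3/10b
5) 972.973ms=6/5b +486.486ms=3/5b
6) 1459.459ms=9/5b +486.486ms=3/5b
7) 1945.946ms=12/5b +486.486ms=3/5b
8) 2432.432ms=3b +1216.216ms=3/2b
9) 3648.649ms=9/2b +1216.216ms=3/2b
10) 4864.865ms=6b +1216.216ms=3/2b
11) 6081.081ms=15/2b +1216.216ms=3/2b
Σ=9b of 9 (74bpm 3/4) — PASS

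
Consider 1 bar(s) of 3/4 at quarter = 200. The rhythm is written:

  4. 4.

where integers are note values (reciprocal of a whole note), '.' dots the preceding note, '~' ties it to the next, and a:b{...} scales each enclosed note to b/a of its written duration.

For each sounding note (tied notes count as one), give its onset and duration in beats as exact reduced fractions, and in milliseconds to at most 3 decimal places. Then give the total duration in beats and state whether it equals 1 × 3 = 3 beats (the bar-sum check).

1) 0.0ms=0b +450.0ms=3/2b
2) 450.0ms=3/2b +450.0ms=3/2b
Σ=3b of 3 (200bpm 3/4) — PASS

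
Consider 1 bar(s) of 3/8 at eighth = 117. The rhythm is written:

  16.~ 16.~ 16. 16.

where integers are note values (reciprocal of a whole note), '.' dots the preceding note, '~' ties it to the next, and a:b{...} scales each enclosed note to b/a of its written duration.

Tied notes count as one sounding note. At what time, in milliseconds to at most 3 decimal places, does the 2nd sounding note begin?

note 2 onset = 9/4b = 1153.846ms

1. 0.0ms @ 0 + 1153.846ms (9/4)
2. 1153.846ms @ 9/4 + 384.615ms (3/4)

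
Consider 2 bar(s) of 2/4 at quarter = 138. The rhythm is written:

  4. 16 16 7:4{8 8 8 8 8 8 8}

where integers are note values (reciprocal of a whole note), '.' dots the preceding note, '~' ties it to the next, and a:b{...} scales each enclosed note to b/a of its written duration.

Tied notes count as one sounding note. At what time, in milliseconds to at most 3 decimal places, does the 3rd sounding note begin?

1. 0.0ms @ 0 + 652.174ms (3/2)
2. 652.174ms @ 3/2 + 108.696ms (1/4)
3. 760.87ms @ 7/4 + 108.696ms (1/4)
4. 869.565ms @ 2 + 124.224ms (2/7)
5. 993.789ms @ 16/7 + 124.224ms (2/7)
6. 1118.012ms @ 18/7 + 124.224ms (2/7)
7. 1242.236ms @ 20/7 + 124.224ms (2/7)
8. 1366.46ms @ 22/7 + 124.224ms (2/7)
9. 1490.683ms @ 24/7 + 124.224ms (2/7)
10. 1614.907ms @ 26/7 + 124.224ms (2/7)

note 3 onset = 7/4b = 760.87ms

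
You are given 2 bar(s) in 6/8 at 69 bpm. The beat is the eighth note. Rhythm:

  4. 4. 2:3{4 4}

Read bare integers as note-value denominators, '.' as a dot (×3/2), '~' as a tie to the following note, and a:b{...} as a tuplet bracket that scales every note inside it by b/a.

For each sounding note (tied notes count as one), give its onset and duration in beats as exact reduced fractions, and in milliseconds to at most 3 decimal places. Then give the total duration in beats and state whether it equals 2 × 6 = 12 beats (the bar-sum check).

1) 0.0ms=0b +2608.696ms=3b
2) 2608.696ms=3b +2608.696ms=3b
3) 5217.391ms=6b +2608.696ms=3b
4) 7826.087ms=9b +2608.696ms=3b
Σ=12b of 12 (69bpm 6/8) — PASS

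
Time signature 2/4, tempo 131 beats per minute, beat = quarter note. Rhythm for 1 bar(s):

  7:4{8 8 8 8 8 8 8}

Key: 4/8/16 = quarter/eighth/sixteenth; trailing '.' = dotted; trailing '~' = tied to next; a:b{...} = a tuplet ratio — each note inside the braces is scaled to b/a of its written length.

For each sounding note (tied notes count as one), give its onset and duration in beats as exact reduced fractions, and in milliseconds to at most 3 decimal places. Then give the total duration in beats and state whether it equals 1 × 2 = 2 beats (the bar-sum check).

1) 0.0ms=0b +130.862ms=2/7b
2) 130.862ms=2/7b +130.862ms=2/7b
3) 261.723ms=4/7b +130.862ms=2/7b
4) 392.585ms=6/7b +130.862ms=2/7b
5) 523.446ms=8/7b +130.862ms=2/7b
6) 654.308ms=10/7b +130.862ms=2/7b
7) 785.169ms=12/7b +130.862ms=2/7b
Σ=2b of 2 (131bpm 2/4) — PASS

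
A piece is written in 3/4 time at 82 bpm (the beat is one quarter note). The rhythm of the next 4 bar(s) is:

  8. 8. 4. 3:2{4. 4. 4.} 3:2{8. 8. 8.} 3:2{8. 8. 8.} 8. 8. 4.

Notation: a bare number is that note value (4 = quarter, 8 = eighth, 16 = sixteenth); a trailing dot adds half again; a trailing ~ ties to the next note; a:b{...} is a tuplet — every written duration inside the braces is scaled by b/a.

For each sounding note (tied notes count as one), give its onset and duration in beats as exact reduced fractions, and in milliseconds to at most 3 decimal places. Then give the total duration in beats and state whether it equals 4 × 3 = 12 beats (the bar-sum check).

1) 0.0ms=0b +548.78ms=3/4b
2) 548.78ms=3/4b +548.78ms=3/4b
3) 1097.561ms=3/2b +1097.561ms=3/2b
4) 2195.122ms=3b +731.707ms=1b
5) 2926.829ms=4b +731.707ms=1b
6) 3658.537ms=5b +731.707ms=1b
7) 4390.244ms=6b +365.854ms=1/2b
8) 4756.098ms=13/2b +365.854ms=1/2b
9) 5121.951ms=7b +365.854ms=1/2b
10) 5487.805ms=15/2b +365.854ms=1/2b
11) 5853.659ms=8b +365.854ms=1/2b
12) 6219.512ms=17/2b +365.854ms=1/2b
13) 6585.366ms=9b +548.78ms=3/4b
14) 7134.146ms=39/4b +548.78ms=3/4b
15) 7682.927ms=21/2b +1097.561ms=3/2b
Σ=12b of 12 (82bpm 3/4) — PASS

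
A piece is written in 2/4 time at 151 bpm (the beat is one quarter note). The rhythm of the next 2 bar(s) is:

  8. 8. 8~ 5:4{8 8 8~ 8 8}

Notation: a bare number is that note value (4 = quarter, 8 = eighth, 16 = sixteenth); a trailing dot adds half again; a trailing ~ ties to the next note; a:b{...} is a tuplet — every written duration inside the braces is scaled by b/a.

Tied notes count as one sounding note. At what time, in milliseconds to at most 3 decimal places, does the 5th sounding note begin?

note 5 onset = 14/5b = 1112.583ms

1. 0.0ms @ 0 + 298.013ms (3/4)
2. 298.013ms @ 3/4 + 298.013ms (3/4)
3. 596.026ms @ 3/2 + 357.616ms (9/10)
4. 953.642ms @ 12/5 + 158.94ms (2/5)
5. 1112.583ms @ 14/5 + 317.881ms (4/5)
6. 1430.464ms @ 18/5 + 158.94ms (2/5)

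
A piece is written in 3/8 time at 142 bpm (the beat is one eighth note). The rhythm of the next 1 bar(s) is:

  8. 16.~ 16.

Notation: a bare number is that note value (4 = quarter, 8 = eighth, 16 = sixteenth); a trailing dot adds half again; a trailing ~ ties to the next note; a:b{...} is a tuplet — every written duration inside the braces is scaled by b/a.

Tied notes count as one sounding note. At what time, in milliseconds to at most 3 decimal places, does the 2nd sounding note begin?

1. 0.0ms @ 0 + 633.803ms (3/2)
2. 633.803ms @ 3/2 + 633.803ms (3/2)

note 2 onset = 3/2b = 633.803ms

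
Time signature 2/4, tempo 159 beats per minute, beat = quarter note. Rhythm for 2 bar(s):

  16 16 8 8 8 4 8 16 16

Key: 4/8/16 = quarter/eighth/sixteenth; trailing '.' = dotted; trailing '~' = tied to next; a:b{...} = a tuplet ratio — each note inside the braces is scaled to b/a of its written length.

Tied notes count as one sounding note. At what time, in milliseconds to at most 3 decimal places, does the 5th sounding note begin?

1. 0.0ms @ 0 + 94.34ms (1/4)
2. 94.34ms @ 1/4 + 94.34ms (1/4)
3. 188.679ms @ 1/2 + 188.679ms (1/2)
4. 377.358ms @ 1 + 188.679ms (1/2)
5. 566.038ms @ 3/2 + 188.679ms (1/2)
6. 754.717ms @ 2 + 377.358ms (1)
7. 1132.075ms @ 3 + 188.679ms (1/2)
8. 1320.755ms @ 7/2 + 94.34ms (1/4)
9. 1415.094ms @ 15/4 + 94.34ms (1/4)

note 5 onset = 3/2b = 566.038ms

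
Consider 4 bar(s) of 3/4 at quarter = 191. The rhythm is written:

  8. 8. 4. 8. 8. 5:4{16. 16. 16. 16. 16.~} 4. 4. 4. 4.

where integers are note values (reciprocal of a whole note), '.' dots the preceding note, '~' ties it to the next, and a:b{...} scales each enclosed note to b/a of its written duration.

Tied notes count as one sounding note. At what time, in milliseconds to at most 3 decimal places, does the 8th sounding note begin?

1. 0.0ms @ 0 + 235.602ms (3/4)
2. 235.602ms @ 3/4 + 235.602ms (3/4)
3. 471.204ms @ 3/2 + 471.204ms (3/2)
4. 942.408ms @ 3 + 235.602ms (3/4)
5. 1178.01ms @ 15/4 + 235.602ms (3/4)
6. 1413.613ms @ 9/2 + 94.241ms (3/10)
7. 1507.853ms @ 24/5 + 94.241ms (3/10)
8. 1602.094ms @ 51/10 + 94.241ms (3/10)
9. 1696.335ms @ 27/5 + 94.241ms (3/10)
10. 1790.576ms @ 57/10 + 565.445ms (9/5)
11. 2356.021ms @ 15/2 + 471.204ms (3/2)
12. 2827.225ms @ 9 + 471.204ms (3/2)
13. 3298.429ms @ 21/2 + 471.204ms (3/2)

note 8 onset = 51/10b = 1602.094ms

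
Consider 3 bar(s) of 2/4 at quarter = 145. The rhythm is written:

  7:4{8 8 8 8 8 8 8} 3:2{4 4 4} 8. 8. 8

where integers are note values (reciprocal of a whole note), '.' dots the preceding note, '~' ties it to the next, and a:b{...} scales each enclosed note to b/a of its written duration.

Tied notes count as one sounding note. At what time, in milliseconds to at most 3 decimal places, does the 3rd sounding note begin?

note 3 onset = 4/7b = 236.453ms

1. 0.0ms @ 0 + 118.227ms (2/7)
2. 118.227ms @ 2/7 + 118.227ms (2/7)
3. 236.453ms @ 4/7 + 118.227ms (2/7)
4. 354.68ms @ 6/7 + 118.227ms (2/7)
5. 472.906ms @ 8/7 + 118.227ms (2/7)
6. 591.133ms @ 10/7 + 118.227ms (2/7)
7. 709.36ms @ 12/7 + 118.227ms (2/7)
8. 827.586ms @ 2 + 275.862ms (2/3)
9. 1103.448ms @ 8/3 + 275.862ms (2/3)
10. 1379.31ms @ 10/3 + 275.862ms (2/3)
11. 1655.172ms @ 4 + 310.345ms (3/4)
12. 1965.517ms @ 19/4 + 310.345ms (3/4)
13. 2275.862ms @ 11/2 + 206.897ms (1/2)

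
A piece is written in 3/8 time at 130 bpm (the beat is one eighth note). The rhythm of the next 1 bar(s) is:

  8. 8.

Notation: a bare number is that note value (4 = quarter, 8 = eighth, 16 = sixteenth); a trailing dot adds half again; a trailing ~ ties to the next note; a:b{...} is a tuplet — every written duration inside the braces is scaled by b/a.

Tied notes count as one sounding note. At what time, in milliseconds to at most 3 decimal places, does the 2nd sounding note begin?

note 2 onset = 3/2b = 692.308ms

1. 0.0ms @ 0 + 692.308ms (3/2)
2. 692.308ms @ 3/2 + 692.308ms (3/2)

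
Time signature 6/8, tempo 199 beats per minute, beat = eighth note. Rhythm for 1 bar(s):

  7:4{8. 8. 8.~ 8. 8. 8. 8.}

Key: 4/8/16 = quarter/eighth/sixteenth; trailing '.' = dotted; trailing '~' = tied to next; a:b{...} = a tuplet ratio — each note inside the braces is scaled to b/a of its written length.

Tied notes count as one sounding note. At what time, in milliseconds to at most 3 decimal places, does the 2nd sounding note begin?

note 2 onset = 6/7b = 258.435ms

1. 0.0ms @ 0 + 258.435ms (6/7)
2. 258.435ms @ 6/7 + 258.435ms (6/7)
3. 516.87ms @ 12/7 + 516.87ms (12/7)
4. 1033.74ms @ 24/7 + 258.435ms (6/7)
5. 1292.175ms @ 30/7 + 258.435ms (6/7)
6. 1550.61ms @ 36/7 + 258.435ms (6/7)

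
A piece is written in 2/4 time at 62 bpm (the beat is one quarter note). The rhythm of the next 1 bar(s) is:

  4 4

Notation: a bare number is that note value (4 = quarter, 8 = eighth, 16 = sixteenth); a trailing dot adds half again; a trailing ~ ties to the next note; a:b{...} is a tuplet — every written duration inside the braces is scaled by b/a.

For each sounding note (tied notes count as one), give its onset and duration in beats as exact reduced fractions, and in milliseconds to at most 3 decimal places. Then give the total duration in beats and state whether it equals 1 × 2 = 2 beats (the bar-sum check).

1) 0.0ms=0b +967.742ms=1b
2) 967.742ms=1b +967.742ms=1b
Σ=2b of 2 (62bpm 2/4) — PASS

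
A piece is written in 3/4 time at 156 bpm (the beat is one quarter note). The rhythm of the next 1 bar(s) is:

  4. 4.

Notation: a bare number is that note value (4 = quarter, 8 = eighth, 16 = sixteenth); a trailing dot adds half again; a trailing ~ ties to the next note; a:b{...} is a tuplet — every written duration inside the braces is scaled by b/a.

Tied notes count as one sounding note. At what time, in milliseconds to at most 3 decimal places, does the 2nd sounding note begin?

note 2 onset = 3/2b = 576.923ms

1. 0.0ms @ 0 + 576.923ms (3/2)
2. 576.923ms @ 3/2 + 576.923ms (3/2)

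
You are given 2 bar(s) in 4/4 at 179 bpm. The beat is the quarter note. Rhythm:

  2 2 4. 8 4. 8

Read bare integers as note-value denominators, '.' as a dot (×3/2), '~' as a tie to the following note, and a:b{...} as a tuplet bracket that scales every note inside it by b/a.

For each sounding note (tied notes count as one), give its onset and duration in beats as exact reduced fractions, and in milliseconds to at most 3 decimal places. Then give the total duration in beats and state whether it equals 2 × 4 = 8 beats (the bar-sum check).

1) 0.0ms=0b +670.391ms=2b
2) 670.391ms=2b +670.391ms=2b
3) 1340.782ms=4b +502.793ms=3/2b
4) 1843.575ms=11/2b +167.598ms=1/2b
5) 2011.173ms=6b +502.793ms=3/2b
6) 2513.966ms=15/2b +167.598ms=1/2b
Σ=8b of 8 (179bpm 4/4) — PASS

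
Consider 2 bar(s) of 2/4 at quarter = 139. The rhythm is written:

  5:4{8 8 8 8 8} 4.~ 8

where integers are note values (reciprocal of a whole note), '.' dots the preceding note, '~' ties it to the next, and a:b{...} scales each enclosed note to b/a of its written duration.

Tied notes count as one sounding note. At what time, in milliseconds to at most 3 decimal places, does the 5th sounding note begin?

note 5 onset = 8/5b = 690.647ms

1. 0.0ms @ 0 + 172.662ms (2/5)
2. 172.662ms @ 2/5 + 172.662ms (2/5)
3. 345.324ms @ 4/5 + 172.662ms (2/5)
4. 517.986ms @ 6/5 + 172.662ms (2/5)
5. 690.647ms @ 8/5 + 172.662ms (2/5)
6. 863.309ms @ 2 + 863.309ms (2)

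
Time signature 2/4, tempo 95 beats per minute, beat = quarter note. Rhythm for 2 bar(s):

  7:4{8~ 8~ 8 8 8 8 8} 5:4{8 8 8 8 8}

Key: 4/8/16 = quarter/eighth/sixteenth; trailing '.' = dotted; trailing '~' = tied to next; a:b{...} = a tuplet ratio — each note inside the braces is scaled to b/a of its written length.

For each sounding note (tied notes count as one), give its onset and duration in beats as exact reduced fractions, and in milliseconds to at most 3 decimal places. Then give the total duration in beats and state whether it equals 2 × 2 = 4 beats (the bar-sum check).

1) 0.0ms=0b +541.353ms=6/7b
2) 541.353ms=6/7b +180.451ms=2/7b
3) 721.805ms=8/7b +180.451ms=2/7b
4) 902.256ms=10/7b +180.451ms=2/7b
5) 1082.707ms=12/7b +180.451ms=2/7b
6) 1263.158ms=2b +252.632ms=2/5b
7) 1515.789ms=12/5b +252.632ms=2/5b
8) 1768.421ms=14/5b +252.632ms=2/5b
9) 2021.053ms=16/5b +252.632ms=2/5b
10) 2273.684ms=18/5b +252.632ms=2/5b
Σ=4b of 4 (95bpm 2/4) — PASS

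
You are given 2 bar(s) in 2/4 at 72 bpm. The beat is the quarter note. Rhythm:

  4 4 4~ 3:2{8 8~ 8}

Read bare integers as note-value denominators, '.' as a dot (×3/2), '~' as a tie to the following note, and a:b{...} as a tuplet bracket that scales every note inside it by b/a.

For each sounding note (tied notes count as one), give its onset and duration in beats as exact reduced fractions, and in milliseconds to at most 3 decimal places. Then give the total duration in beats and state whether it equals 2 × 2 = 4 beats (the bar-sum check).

1) 0.0ms=0b +833.333ms=1b
2) 833.333ms=1b +833.333ms=1b
3) 1666.667ms=2b +1111.111ms=4/3b
4) 2777.778ms=10/3b +555.556ms=2/3b
Σ=4b of 4 (72bpm 2/4) — PASS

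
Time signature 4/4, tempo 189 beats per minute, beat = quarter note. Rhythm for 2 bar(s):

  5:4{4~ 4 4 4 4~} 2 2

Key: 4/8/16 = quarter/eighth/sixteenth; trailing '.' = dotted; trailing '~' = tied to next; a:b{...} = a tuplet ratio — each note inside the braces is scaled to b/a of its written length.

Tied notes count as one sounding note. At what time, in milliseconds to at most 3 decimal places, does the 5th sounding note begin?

note 5 onset = 6b = 1904.762ms

1. 0.0ms @ 0 + 507.937ms (8/5)
2. 507.937ms @ 8/5 + 253.968ms (4/5)
3. 761.905ms @ 12/5 + 253.968ms (4/5)
4. 1015.873ms @ 16/5 + 888.889ms (14/5)
5. 1904.762ms @ 6 + 634.921ms (2)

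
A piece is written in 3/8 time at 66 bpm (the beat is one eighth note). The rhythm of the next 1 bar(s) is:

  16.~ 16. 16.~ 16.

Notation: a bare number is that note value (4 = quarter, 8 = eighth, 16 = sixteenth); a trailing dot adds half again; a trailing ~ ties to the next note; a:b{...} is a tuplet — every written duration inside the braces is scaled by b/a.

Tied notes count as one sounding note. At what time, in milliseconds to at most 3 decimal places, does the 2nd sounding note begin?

note 2 onset = 3/2b = 1363.636ms

1. 0.0ms @ 0 + 1363.636ms (3/2)
2. 1363.636ms @ 3/2 + 1363.636ms (3/2)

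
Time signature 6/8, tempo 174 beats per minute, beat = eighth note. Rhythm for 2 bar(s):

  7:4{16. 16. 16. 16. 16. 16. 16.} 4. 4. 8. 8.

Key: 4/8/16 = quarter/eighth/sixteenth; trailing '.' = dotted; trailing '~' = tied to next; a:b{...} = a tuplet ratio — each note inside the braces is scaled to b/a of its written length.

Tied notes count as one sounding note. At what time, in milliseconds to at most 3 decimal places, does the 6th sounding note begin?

1. 0.0ms @ 0 + 147.783ms (3/7)
2. 147.783ms @ 3/7 + 147.783ms (3/7)
3. 295.567ms @ 6/7 + 147.783ms (3/7)
4. 443.35ms @ 9/7 + 147.783ms (3/7)
5. 591.133ms @ 12/7 + 147.783ms (3/7)
6. 738.916ms @ 15/7 + 147.783ms (3/7)
7. 886.7ms @ 18/7 + 147.783ms (3/7)
8. 1034.483ms @ 3 + 1034.483ms (3)
9. 2068.966ms @ 6 + 1034.483ms (3)
10. 3103.448ms @ 9 + 517.241ms (3/2)
11. 3620.69ms @ 21/2 + 517.241ms (3/2)

note 6 onset = 15/7b = 738.916ms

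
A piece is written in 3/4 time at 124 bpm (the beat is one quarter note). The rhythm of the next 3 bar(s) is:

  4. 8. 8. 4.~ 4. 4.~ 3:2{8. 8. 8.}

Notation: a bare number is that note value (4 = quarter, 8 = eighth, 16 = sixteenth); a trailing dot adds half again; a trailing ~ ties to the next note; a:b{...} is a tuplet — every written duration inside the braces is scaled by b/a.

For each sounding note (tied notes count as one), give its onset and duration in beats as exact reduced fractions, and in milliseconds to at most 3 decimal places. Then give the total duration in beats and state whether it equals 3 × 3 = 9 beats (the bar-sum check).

1) 0.0ms=0b +725.806ms=3/2b
2) 725.806ms=3/2b +362.903ms=3/4b
3) 1088.71ms=9/4b +362.903ms=3/4b
4) 1451.613ms=3b +1451.613ms=3b
5) 2903.226ms=6b +967.742ms=2b
6) 3870.968ms=8b +241.935ms=1/2b
7) 4112.903ms=17/2b +241.935ms=1/2b
Σ=9b of 9 (124bpm 3/4) — PASS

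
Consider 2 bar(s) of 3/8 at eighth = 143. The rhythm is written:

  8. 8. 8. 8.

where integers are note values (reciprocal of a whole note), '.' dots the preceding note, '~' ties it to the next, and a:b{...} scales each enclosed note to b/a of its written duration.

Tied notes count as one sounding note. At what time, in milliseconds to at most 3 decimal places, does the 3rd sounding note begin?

note 3 onset = 3b = 1258.741ms

1. 0.0ms @ 0 + 629.371ms (3/2)
2. 629.371ms @ 3/2 + 629.371ms (3/2)
3. 1258.741ms @ 3 + 629.371ms (3/2)
4. 1888.112ms @ 9/2 + 629.371ms (3/2)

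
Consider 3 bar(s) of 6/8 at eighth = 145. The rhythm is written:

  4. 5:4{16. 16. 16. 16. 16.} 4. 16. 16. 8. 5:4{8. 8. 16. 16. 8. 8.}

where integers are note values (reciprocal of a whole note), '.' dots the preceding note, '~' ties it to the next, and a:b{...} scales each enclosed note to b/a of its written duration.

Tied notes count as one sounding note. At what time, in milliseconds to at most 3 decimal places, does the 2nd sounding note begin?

note 2 onset = 3b = 1241.379ms

1. 0.0ms @ 0 + 1241.379ms (3)
2. 1241.379ms @ 3 + 248.276ms (3/5)
3. 1489.655ms @ 18/5 + 248.276ms (3/5)
4. 1737.931ms @ 21/5 + 248.276ms (3/5)
5. 1986.207ms @ 24/5 + 248.276ms (3/5)
6. 2234.483ms @ 27/5 + 248.276ms (3/5)
7. 2482.759ms @ 6 + 1241.379ms (3)
8. 3724.138ms @ 9 + 310.345ms (3/4)
9. 4034.483ms @ 39/4 + 310.345ms (3/4)
10. 4344.828ms @ 21/2 + 620.69ms (3/2)
11. 4965.517ms @ 12 + 496.552ms (6/5)
12. 5462.069ms @ 66/5 + 496.552ms (6/5)
13. 5958.621ms @ 72/5 + 248.276ms (3/5)
14. 6206.897ms @ 15 + 248.276ms (3/5)
15. 6455.172ms @ 78/5 + 496.552ms (6/5)
16. 6951.724ms @ 84/5 + 496.552ms (6/5)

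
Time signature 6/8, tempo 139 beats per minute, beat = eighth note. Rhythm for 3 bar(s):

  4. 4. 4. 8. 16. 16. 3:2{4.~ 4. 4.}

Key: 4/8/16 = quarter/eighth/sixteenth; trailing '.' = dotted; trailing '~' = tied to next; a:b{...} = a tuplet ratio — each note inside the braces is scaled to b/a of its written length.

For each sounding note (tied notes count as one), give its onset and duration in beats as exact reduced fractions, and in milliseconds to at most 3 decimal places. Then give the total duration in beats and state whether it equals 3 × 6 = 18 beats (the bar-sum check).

1) 0.0ms=0b +1294.964ms=3b
2) 1294.964ms=3b +1294.964ms=3b
3) 2589.928ms=6b +1294.964ms=3b
4) 3884.892ms=9b +647.482ms=3/2b
5) 4532.374ms=21/2b +323.741ms=3/4b
6) 4856.115ms=45/4b +323.741ms=3/4b
7) 5179.856ms=12b +1726.619ms=4b
8) 6906.475ms=16b +863.309ms=2b
Σ=18b of 18 (139bpm 6/8) — PASS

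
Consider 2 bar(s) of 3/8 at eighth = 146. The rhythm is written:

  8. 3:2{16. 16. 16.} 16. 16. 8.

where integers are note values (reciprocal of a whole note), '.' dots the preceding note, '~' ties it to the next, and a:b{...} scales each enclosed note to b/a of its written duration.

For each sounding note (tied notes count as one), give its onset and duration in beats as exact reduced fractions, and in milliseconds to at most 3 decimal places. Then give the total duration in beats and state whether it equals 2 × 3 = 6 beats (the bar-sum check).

1) 0.0ms=0b +616.438ms=3/2b
2) 616.438ms=3/2b +205.479ms=1/2b
3) 821.918ms=2b +205.479ms=1/2b
4) 1027.397ms=5/2b +205.479ms=1/2b
5) 1232.877ms=3b +308.219ms=3/4b
6) 1541.096ms=15/4b +308.219ms=3/4b
7) 1849.315ms=9/2b +616.438ms=3/2b
Σ=6b of 6 (146bpm 3/8) — PASS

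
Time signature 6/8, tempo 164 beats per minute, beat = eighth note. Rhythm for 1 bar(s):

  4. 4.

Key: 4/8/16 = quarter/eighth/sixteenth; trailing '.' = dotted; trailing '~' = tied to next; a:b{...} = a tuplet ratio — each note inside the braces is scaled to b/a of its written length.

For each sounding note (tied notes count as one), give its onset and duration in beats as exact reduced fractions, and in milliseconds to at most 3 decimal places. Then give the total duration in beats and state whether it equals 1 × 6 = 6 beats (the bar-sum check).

1) 0.0ms=0b +1097.561ms=3b
2) 1097.561ms=3b +1097.561ms=3b
Σ=6b of 6 (164bpm 6/8) — PASS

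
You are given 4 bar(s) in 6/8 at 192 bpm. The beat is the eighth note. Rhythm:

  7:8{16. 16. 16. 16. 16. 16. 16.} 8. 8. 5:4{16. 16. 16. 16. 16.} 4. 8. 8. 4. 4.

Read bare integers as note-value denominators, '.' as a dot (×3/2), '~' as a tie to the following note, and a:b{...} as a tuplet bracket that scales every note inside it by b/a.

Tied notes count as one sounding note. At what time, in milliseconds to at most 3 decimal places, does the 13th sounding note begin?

note 13 onset = 54/5b = 3375.0ms

1. 0.0ms @ 0 + 267.857ms (6/7)
2. 267.857ms @ 6/7 + 267.857ms (6/7)
3. 535.714ms @ 12/7 + 267.857ms (6/7)
4. 803.571ms @ 18/7 + 267.857ms (6/7)
5. 1071.429ms @ 24/7 + 267.857ms (6/7)
6. 1339.286ms @ 30/7 + 267.857ms (6/7)
7. 1607.143ms @ 36/7 + 267.857ms (6/7)
8. 1875.0ms @ 6 + 468.75ms (3/2)
9. 2343.75ms @ 15/2 + 468.75ms (3/2)
10. 2812.5ms @ 9 + 187.5ms (3/5)
11. 3000.0ms @ 48/5 + 187.5ms (3/5)
12. 3187.5ms @ 51/5 + 187.5ms (3/5)
13. 3375.0ms @ 54/5 + 187.5ms (3/5)
14. 3562.5ms @ 57/5 + 187.5ms (3/5)
15. 3750.0ms @ 12 + 937.5ms (3)
16. 4687.5ms @ 15 + 468.75ms (3/2)
17. 5156.25ms @ 33/2 + 468.75ms (3/2)
18. 5625.0ms @ 18 + 937.5ms (3)
19. 6562.5ms @ 21 + 937.5ms (3)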